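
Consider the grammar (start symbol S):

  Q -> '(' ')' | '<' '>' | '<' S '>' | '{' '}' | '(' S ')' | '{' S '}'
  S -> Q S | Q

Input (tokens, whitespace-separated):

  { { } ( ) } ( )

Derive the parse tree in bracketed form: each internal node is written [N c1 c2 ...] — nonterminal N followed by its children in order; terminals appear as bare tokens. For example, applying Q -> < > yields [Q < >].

S
Q S
{ S } S
{ Q S } S
{ { } S } S
{ { } Q } S
{ { } ( ) } S
{ { } ( ) } Q
{ { } ( ) } ( )

[S [Q { [S [Q { }] [S [Q ( )]]] }] [S [Q ( )]]]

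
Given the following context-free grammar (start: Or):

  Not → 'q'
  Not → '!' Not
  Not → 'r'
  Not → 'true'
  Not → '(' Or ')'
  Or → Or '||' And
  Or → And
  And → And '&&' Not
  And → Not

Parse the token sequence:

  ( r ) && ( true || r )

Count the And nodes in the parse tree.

5

[Or [And [And [Not ( [Or [And [Not r]]] )]] && [Not ( [Or [Or [And [Not true]]] || [And [Not r]]] )]]]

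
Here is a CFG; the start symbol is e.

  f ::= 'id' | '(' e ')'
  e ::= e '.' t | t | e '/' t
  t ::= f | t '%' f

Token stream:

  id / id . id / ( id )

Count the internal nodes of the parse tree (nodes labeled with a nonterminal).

15

[e [e [e [e [t [f id]]] / [t [f id]]] . [t [f id]]] / [t [f ( [e [t [f id]]] )]]]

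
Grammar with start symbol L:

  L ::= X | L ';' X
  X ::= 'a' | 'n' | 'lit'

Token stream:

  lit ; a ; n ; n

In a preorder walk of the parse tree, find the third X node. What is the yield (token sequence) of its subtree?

[L [L [L [L [X lit]] ; [X a]] ; [X n]] ; [X n]]

n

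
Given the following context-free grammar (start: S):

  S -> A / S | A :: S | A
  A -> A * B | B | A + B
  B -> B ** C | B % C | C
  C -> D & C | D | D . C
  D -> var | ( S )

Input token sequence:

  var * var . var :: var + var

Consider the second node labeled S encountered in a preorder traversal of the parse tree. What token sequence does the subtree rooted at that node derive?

[S [A [A [B [C [D var]]]] * [B [C [D var] . [C [D var]]]]] :: [S [A [A [B [C [D var]]]] + [B [C [D var]]]]]]

var + var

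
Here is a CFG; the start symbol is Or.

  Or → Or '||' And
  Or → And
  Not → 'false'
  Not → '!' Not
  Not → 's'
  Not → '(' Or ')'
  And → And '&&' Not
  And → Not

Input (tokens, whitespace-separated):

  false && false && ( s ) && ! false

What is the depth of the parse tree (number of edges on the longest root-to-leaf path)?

7

[Or [And [And [And [And [Not false]] && [Not false]] && [Not ( [Or [And [Not s]]] )]] && [Not ! [Not false]]]]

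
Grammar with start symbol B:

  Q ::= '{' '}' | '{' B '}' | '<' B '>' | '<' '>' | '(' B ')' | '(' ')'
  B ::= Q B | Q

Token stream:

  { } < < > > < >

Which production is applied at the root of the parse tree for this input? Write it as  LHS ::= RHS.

[B [Q { }] [B [Q < [B [Q < >]] >] [B [Q < >]]]]

B ::= Q B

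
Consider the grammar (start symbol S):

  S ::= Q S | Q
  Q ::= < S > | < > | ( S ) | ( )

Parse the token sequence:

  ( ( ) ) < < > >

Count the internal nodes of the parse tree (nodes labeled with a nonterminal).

[S [Q ( [S [Q ( )]] )] [S [Q < [S [Q < >]] >]]]

8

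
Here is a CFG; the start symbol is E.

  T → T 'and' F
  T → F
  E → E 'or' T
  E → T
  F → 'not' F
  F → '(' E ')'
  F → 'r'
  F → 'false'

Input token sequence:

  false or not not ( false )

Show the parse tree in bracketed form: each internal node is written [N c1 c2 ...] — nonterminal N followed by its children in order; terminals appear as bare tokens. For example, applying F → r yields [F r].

E
E or T
T or T
F or T
false or T
false or F
false or not F
false or not not F
false or not not ( E )
false or not not ( T )
false or not not ( F )
false or not not ( false )

[E [E [T [F false]]] or [T [F not [F not [F ( [E [T [F false]]] )]]]]]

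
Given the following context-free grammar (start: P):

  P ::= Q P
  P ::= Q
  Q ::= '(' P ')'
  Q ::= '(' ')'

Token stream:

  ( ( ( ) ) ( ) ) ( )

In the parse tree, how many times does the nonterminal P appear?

[P [Q ( [P [Q ( [P [Q ( )]] )] [P [Q ( )]]] )] [P [Q ( )]]]

5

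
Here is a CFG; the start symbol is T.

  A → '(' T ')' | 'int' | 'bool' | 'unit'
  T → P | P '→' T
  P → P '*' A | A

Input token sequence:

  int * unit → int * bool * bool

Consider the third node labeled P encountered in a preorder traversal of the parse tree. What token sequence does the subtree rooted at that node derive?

[T [P [P [A int]] * [A unit]] → [T [P [P [P [A int]] * [A bool]] * [A bool]]]]

int * bool * bool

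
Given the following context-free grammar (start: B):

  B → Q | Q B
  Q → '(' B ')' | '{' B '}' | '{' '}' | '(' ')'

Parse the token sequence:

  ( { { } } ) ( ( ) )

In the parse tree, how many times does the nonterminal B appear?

[B [Q ( [B [Q { [B [Q { }]] }]] )] [B [Q ( [B [Q ( )]] )]]]

5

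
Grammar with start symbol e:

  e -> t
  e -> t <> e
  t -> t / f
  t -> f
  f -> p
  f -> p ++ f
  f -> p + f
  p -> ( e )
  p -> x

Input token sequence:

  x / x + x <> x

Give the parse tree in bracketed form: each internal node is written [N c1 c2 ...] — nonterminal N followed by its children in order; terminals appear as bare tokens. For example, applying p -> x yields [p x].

[e [t [t [f [p x]]] / [f [p x] + [f [p x]]]] <> [e [t [f [p x]]]]]

e
t <> e
t / f <> e
f / f <> e
p / f <> e
x / f <> e
x / p + f <> e
x / x + f <> e
x / x + p <> e
x / x + x <> e
x / x + x <> t
x / x + x <> f
x / x + x <> p
x / x + x <> x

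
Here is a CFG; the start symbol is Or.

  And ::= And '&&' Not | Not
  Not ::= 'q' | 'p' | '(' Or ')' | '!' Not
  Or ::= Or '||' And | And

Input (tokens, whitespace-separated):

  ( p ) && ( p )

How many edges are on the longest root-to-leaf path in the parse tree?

7

[Or [And [And [Not ( [Or [And [Not p]]] )]] && [Not ( [Or [And [Not p]]] )]]]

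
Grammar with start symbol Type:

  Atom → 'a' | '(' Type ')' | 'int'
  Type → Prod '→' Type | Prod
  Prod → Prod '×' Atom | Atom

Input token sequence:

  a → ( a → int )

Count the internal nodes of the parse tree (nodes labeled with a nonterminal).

12

[Type [Prod [Atom a]] → [Type [Prod [Atom ( [Type [Prod [Atom a]] → [Type [Prod [Atom int]]]] )]]]]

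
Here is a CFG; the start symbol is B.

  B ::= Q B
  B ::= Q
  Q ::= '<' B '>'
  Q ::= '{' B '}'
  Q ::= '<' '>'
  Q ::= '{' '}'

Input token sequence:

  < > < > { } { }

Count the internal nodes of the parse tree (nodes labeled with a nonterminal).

[B [Q < >] [B [Q < >] [B [Q { }] [B [Q { }]]]]]

8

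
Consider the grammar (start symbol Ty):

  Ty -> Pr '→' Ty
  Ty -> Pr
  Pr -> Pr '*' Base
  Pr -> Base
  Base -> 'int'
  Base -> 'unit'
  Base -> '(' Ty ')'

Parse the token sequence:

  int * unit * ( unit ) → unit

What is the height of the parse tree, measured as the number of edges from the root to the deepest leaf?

6

[Ty [Pr [Pr [Pr [Base int]] * [Base unit]] * [Base ( [Ty [Pr [Base unit]]] )]] → [Ty [Pr [Base unit]]]]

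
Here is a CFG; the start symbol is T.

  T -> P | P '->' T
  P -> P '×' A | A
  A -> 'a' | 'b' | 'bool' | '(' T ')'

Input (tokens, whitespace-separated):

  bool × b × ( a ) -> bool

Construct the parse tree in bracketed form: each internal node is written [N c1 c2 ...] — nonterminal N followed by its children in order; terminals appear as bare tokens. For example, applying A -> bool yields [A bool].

T
P -> T
P × A -> T
P × A × A -> T
A × A × A -> T
bool × A × A -> T
bool × b × A -> T
bool × b × ( T ) -> T
bool × b × ( P ) -> T
bool × b × ( A ) -> T
bool × b × ( a ) -> T
bool × b × ( a ) -> P
bool × b × ( a ) -> A
bool × b × ( a ) -> bool

[T [P [P [P [A bool]] × [A b]] × [A ( [T [P [A a]]] )]] -> [T [P [A bool]]]]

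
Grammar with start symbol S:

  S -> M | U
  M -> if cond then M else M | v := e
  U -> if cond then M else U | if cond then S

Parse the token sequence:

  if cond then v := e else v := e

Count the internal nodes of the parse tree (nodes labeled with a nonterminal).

[S [M if cond then [M v := e] else [M v := e]]]

4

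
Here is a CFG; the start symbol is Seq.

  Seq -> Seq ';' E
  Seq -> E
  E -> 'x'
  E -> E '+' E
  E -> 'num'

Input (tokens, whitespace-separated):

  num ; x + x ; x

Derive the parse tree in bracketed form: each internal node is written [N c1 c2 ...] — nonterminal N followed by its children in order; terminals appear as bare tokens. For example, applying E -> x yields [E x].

[Seq [Seq [Seq [E num]] ; [E [E x] + [E x]]] ; [E x]]

Seq
Seq ; E
Seq ; E ; E
E ; E ; E
num ; E ; E
num ; E + E ; E
num ; x + E ; E
num ; x + x ; E
num ; x + x ; x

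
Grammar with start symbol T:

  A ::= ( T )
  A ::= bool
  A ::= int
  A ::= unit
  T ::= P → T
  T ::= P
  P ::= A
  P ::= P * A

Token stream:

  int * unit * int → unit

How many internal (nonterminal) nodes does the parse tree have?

[T [P [P [P [A int]] * [A unit]] * [A int]] → [T [P [A unit]]]]

10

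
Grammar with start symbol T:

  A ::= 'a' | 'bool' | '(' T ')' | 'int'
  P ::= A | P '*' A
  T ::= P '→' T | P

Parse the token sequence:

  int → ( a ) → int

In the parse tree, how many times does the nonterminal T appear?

[T [P [A int]] → [T [P [A ( [T [P [A a]]] )]] → [T [P [A int]]]]]

4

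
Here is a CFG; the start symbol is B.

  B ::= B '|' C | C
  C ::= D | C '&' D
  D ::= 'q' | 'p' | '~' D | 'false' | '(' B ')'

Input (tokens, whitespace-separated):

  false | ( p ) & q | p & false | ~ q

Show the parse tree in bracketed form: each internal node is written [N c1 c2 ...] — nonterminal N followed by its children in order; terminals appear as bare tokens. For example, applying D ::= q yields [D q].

B
B | C
B | C | C
B | C | C | C
C | C | C | C
D | C | C | C
false | C | C | C
false | C & D | C | C
false | D & D | C | C
false | ( B ) & D | C | C
false | ( C ) & D | C | C
false | ( D ) & D | C | C
false | ( p ) & D | C | C
false | ( p ) & q | C | C
false | ( p ) & q | C & D | C
false | ( p ) & q | D & D | C
false | ( p ) & q | p & D | C
false | ( p ) & q | p & false | C
false | ( p ) & q | p & false | D
false | ( p ) & q | p & false | ~ D
false | ( p ) & q | p & false | ~ q

[B [B [B [B [C [D false]]] | [C [C [D ( [B [C [D p]]] )]] & [D q]]] | [C [C [D p]] & [D false]]] | [C [D ~ [D q]]]]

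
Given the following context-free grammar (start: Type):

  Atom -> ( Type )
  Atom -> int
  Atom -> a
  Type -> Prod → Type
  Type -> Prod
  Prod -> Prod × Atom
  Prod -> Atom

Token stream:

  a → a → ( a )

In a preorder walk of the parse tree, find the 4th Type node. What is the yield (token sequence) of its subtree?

[Type [Prod [Atom a]] → [Type [Prod [Atom a]] → [Type [Prod [Atom ( [Type [Prod [Atom a]]] )]]]]]

a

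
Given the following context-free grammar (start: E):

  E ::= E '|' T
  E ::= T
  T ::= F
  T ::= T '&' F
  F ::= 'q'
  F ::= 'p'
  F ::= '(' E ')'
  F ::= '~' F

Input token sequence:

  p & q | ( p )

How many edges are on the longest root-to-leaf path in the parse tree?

[E [E [T [T [F p]] & [F q]]] | [T [F ( [E [T [F p]]] )]]]

6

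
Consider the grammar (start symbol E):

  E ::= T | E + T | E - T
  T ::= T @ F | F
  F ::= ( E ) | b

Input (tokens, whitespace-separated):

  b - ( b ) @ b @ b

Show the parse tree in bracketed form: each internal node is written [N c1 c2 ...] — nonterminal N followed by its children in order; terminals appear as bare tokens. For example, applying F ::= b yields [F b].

[E [E [T [F b]]] - [T [T [T [F ( [E [T [F b]]] )]] @ [F b]] @ [F b]]]

E
E - T
T - T
F - T
b - T
b - T @ F
b - T @ F @ F
b - F @ F @ F
b - ( E ) @ F @ F
b - ( T ) @ F @ F
b - ( F ) @ F @ F
b - ( b ) @ F @ F
b - ( b ) @ b @ F
b - ( b ) @ b @ b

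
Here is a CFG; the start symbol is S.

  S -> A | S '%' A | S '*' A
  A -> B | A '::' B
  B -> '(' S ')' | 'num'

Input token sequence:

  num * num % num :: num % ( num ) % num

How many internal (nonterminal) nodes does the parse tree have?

[S [S [S [S [S [A [B num]]] * [A [B num]]] % [A [A [B num]] :: [B num]]] % [A [B ( [S [A [B num]]] )]]] % [A [B num]]]

20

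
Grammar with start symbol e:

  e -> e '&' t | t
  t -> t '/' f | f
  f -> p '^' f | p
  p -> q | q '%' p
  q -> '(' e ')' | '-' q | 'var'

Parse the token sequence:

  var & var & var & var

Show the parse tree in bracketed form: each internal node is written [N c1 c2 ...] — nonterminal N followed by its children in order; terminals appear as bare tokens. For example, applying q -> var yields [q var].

e
e & t
e & t & t
e & t & t & t
t & t & t & t
f & t & t & t
p & t & t & t
q & t & t & t
var & t & t & t
var & f & t & t
var & p & t & t
var & q & t & t
var & var & t & t
var & var & f & t
var & var & p & t
var & var & q & t
var & var & var & t
var & var & var & f
var & var & var & p
var & var & var & q
var & var & var & var

[e [e [e [e [t [f [p [q var]]]]] & [t [f [p [q var]]]]] & [t [f [p [q var]]]]] & [t [f [p [q var]]]]]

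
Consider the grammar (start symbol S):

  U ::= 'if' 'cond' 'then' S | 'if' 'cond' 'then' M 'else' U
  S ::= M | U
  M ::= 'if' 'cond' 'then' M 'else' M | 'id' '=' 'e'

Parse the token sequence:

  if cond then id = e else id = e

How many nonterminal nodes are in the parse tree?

[S [M if cond then [M id = e] else [M id = e]]]

4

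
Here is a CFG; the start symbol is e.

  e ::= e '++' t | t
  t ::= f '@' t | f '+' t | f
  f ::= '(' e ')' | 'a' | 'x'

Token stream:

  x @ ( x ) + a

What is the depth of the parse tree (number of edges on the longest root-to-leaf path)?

[e [t [f x] @ [t [f ( [e [t [f x]]] )] + [t [f a]]]]]

7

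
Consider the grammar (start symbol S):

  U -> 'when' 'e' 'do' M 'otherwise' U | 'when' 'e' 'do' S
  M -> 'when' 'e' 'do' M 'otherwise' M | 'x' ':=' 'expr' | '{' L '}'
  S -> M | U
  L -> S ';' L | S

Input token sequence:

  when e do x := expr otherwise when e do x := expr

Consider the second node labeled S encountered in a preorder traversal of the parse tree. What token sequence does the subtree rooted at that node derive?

[S [U when e do [M x := expr] otherwise [U when e do [S [M x := expr]]]]]

x := expr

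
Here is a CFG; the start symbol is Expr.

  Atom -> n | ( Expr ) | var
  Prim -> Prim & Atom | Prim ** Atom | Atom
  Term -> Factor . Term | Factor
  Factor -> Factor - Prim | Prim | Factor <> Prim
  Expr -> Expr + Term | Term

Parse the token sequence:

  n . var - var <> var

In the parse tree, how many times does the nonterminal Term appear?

[Expr [Term [Factor [Prim [Atom n]]] . [Term [Factor [Factor [Factor [Prim [Atom var]]] - [Prim [Atom var]]] <> [Prim [Atom var]]]]]]

2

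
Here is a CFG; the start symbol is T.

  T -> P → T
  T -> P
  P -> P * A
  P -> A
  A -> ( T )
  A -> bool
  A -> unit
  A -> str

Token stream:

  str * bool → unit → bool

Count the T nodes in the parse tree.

[T [P [P [A str]] * [A bool]] → [T [P [A unit]] → [T [P [A bool]]]]]

3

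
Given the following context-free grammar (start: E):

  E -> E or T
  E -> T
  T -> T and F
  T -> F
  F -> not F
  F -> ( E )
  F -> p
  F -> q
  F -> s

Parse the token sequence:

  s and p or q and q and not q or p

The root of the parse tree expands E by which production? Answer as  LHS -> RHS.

E -> E or T

[E [E [E [T [T [F s]] and [F p]]] or [T [T [T [F q]] and [F q]] and [F not [F q]]]] or [T [F p]]]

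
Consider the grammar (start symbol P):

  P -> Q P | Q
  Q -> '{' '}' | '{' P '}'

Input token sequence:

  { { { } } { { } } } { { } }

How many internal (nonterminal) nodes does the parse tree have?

14

[P [Q { [P [Q { [P [Q { }]] }] [P [Q { [P [Q { }]] }]]] }] [P [Q { [P [Q { }]] }]]]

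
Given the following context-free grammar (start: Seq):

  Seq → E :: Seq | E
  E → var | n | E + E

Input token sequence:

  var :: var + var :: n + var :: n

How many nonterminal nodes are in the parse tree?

12

[Seq [E var] :: [Seq [E [E var] + [E var]] :: [Seq [E [E n] + [E var]] :: [Seq [E n]]]]]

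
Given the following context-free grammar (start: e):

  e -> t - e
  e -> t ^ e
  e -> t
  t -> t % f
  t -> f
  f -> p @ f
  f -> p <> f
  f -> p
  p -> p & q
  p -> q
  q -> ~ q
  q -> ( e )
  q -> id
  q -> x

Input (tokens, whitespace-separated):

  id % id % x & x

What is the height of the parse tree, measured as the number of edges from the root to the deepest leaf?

[e [t [t [t [f [p [q id]]]] % [f [p [q id]]]] % [f [p [p [q x]] & [q x]]]]]

7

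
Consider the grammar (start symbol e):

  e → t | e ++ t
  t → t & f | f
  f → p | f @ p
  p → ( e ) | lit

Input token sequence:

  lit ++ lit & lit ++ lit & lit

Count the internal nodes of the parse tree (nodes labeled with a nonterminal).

18

[e [e [e [t [f [p lit]]]] ++ [t [t [f [p lit]]] & [f [p lit]]]] ++ [t [t [f [p lit]]] & [f [p lit]]]]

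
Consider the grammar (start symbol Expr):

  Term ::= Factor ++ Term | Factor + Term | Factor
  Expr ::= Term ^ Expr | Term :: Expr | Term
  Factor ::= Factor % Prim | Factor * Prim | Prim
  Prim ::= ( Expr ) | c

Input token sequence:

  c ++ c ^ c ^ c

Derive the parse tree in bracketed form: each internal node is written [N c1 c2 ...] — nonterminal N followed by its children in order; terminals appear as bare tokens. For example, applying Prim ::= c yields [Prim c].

Expr
Term ^ Expr
Factor ++ Term ^ Expr
Prim ++ Term ^ Expr
c ++ Term ^ Expr
c ++ Factor ^ Expr
c ++ Prim ^ Expr
c ++ c ^ Expr
c ++ c ^ Term ^ Expr
c ++ c ^ Factor ^ Expr
c ++ c ^ Prim ^ Expr
c ++ c ^ c ^ Expr
c ++ c ^ c ^ Term
c ++ c ^ c ^ Factor
c ++ c ^ c ^ Prim
c ++ c ^ c ^ c

[Expr [Term [Factor [Prim c]] ++ [Term [Factor [Prim c]]]] ^ [Expr [Term [Factor [Prim c]]] ^ [Expr [Term [Factor [Prim c]]]]]]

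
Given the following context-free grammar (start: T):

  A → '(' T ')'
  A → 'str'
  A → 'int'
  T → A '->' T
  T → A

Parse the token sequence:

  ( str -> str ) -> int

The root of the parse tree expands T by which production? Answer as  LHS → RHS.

[T [A ( [T [A str] -> [T [A str]]] )] -> [T [A int]]]

T → A '->' T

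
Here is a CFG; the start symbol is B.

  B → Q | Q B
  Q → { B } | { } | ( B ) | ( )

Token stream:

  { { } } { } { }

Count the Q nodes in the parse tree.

[B [Q { [B [Q { }]] }] [B [Q { }] [B [Q { }]]]]

4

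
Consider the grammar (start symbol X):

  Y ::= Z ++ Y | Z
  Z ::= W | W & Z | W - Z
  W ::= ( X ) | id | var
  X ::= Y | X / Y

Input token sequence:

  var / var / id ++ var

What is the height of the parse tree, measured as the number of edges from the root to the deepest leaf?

6

[X [X [X [Y [Z [W var]]]] / [Y [Z [W var]]]] / [Y [Z [W id]] ++ [Y [Z [W var]]]]]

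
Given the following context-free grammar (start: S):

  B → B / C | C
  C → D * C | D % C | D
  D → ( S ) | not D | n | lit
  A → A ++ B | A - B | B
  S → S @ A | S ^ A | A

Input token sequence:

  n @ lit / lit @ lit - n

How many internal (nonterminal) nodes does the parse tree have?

22

[S [S [S [A [B [C [D n]]]]] @ [A [B [B [C [D lit]]] / [C [D lit]]]]] @ [A [A [B [C [D lit]]]] - [B [C [D n]]]]]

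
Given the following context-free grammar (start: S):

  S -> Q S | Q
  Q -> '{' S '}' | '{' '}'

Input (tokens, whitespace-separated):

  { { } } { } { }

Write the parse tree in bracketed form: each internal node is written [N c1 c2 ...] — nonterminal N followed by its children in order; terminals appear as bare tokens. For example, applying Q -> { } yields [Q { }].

[S [Q { [S [Q { }]] }] [S [Q { }] [S [Q { }]]]]

S
Q S
{ S } S
{ Q } S
{ { } } S
{ { } } Q S
{ { } } { } S
{ { } } { } Q
{ { } } { } { }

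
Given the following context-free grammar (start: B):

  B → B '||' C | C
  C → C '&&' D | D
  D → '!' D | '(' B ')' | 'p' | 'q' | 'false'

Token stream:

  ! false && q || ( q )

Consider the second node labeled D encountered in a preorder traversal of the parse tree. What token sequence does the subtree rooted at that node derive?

[B [B [C [C [D ! [D false]]] && [D q]]] || [C [D ( [B [C [D q]]] )]]]

false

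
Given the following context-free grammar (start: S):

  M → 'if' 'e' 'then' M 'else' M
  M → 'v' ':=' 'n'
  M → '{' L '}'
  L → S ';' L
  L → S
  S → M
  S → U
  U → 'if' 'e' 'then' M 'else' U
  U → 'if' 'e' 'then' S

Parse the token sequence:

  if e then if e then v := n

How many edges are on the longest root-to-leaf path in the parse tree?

[S [U if e then [S [U if e then [S [M v := n]]]]]]

6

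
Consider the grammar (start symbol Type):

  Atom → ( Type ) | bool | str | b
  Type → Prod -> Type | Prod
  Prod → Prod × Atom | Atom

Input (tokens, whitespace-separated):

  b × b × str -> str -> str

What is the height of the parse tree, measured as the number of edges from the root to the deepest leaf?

[Type [Prod [Prod [Prod [Atom b]] × [Atom b]] × [Atom str]] -> [Type [Prod [Atom str]] -> [Type [Prod [Atom str]]]]]

5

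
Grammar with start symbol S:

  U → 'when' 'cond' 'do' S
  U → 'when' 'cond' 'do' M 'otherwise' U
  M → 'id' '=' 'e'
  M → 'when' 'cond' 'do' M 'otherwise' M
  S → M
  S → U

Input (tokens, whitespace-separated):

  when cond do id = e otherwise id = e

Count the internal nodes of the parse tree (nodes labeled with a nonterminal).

[S [M when cond do [M id = e] otherwise [M id = e]]]

4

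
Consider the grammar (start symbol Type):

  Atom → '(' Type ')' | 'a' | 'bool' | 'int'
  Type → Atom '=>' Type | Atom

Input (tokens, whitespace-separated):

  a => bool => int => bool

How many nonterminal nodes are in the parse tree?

8

[Type [Atom a] => [Type [Atom bool] => [Type [Atom int] => [Type [Atom bool]]]]]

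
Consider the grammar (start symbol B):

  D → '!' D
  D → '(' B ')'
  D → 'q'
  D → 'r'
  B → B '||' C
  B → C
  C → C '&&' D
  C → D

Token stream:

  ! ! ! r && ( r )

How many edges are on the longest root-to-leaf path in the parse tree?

7

[B [C [C [D ! [D ! [D ! [D r]]]]] && [D ( [B [C [D r]]] )]]]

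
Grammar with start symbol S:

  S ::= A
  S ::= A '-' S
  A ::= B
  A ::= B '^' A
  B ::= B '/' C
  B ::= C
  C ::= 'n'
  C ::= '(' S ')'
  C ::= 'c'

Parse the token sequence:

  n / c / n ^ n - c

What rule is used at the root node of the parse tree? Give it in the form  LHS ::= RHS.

[S [A [B [B [B [C n]] / [C c]] / [C n]] ^ [A [B [C n]]]] - [S [A [B [C c]]]]]

S ::= A '-' S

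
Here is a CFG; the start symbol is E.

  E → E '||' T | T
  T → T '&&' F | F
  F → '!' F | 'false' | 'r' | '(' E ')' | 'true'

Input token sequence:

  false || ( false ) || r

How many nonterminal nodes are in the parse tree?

[E [E [E [T [F false]]] || [T [F ( [E [T [F false]]] )]]] || [T [F r]]]

12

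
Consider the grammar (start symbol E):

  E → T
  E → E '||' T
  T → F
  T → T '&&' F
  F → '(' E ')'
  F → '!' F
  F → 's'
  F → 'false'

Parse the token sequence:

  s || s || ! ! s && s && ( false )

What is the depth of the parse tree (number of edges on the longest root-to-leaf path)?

[E [E [E [T [F s]]] || [T [F s]]] || [T [T [T [F ! [F ! [F s]]]] && [F s]] && [F ( [E [T [F false]]] )]]]

7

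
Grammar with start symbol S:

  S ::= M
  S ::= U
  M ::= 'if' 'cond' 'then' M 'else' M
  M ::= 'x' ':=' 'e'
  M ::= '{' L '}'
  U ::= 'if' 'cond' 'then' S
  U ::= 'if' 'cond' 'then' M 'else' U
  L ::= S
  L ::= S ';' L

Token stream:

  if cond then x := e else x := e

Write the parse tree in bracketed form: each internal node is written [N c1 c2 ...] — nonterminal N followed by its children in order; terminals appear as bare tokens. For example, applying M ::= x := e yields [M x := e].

S
M
if cond then M else M
if cond then x := e else M
if cond then x := e else x := e

[S [M if cond then [M x := e] else [M x := e]]]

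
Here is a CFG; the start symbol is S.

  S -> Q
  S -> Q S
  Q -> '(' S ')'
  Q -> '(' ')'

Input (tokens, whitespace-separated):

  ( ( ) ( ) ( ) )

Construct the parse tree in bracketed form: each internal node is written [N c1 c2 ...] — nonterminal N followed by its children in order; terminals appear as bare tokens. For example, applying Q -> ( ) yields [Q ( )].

S
Q
( S )
( Q S )
( ( ) S )
( ( ) Q S )
( ( ) ( ) S )
( ( ) ( ) Q )
( ( ) ( ) ( ) )

[S [Q ( [S [Q ( )] [S [Q ( )] [S [Q ( )]]]] )]]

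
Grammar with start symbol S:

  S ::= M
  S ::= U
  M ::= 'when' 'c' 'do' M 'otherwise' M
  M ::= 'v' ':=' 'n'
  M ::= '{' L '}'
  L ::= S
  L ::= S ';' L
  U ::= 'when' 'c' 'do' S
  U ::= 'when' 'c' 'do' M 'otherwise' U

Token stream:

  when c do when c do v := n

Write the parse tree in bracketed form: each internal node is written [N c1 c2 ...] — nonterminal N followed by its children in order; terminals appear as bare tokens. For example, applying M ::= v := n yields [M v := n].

[S [U when c do [S [U when c do [S [M v := n]]]]]]

S
U
when c do S
when c do U
when c do when c do S
when c do when c do M
when c do when c do v := n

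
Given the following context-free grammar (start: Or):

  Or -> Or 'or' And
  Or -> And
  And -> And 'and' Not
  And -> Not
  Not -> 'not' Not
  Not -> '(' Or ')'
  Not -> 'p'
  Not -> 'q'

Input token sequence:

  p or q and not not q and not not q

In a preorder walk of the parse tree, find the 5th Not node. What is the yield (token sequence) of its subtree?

[Or [Or [And [Not p]]] or [And [And [And [Not q]] and [Not not [Not not [Not q]]]] and [Not not [Not not [Not q]]]]]

q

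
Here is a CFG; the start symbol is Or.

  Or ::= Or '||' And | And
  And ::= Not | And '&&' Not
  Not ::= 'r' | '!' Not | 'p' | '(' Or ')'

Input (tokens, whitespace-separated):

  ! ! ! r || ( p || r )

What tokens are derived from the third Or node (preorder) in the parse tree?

p || r

[Or [Or [And [Not ! [Not ! [Not ! [Not r]]]]]] || [And [Not ( [Or [Or [And [Not p]]] || [And [Not r]]] )]]]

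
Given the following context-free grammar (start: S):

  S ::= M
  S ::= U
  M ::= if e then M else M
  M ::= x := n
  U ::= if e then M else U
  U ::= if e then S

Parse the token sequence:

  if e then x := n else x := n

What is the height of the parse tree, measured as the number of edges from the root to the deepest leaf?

[S [M if e then [M x := n] else [M x := n]]]

3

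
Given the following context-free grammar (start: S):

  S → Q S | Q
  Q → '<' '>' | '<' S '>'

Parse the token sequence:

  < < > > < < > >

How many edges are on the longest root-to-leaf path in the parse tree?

[S [Q < [S [Q < >]] >] [S [Q < [S [Q < >]] >]]]

5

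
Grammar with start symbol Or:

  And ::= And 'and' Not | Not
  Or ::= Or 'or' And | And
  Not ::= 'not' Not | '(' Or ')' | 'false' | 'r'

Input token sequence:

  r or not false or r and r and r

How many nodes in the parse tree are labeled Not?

6

[Or [Or [Or [And [Not r]]] or [And [Not not [Not false]]]] or [And [And [And [Not r]] and [Not r]] and [Not r]]]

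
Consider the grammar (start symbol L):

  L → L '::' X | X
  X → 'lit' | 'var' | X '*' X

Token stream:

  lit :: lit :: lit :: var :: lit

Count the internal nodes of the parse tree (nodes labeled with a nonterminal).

[L [L [L [L [L [X lit]] :: [X lit]] :: [X lit]] :: [X var]] :: [X lit]]

10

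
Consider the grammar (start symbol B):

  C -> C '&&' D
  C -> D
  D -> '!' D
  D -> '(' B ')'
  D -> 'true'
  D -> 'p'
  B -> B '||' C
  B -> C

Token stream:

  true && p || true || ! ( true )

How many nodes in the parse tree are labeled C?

[B [B [B [C [C [D true]] && [D p]]] || [C [D true]]] || [C [D ! [D ( [B [C [D true]]] )]]]]

5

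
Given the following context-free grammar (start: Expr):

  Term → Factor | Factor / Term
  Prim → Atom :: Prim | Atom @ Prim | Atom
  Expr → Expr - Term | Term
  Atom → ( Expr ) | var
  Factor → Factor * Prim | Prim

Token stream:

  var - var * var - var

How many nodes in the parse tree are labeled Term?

[Expr [Expr [Expr [Term [Factor [Prim [Atom var]]]]] - [Term [Factor [Factor [Prim [Atom var]]] * [Prim [Atom var]]]]] - [Term [Factor [Prim [Atom var]]]]]

3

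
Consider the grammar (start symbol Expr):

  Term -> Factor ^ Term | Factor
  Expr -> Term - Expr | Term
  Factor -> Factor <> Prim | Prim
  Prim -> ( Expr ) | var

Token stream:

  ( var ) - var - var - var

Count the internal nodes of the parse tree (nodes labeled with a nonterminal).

20

[Expr [Term [Factor [Prim ( [Expr [Term [Factor [Prim var]]]] )]]] - [Expr [Term [Factor [Prim var]]] - [Expr [Term [Factor [Prim var]]] - [Expr [Term [Factor [Prim var]]]]]]]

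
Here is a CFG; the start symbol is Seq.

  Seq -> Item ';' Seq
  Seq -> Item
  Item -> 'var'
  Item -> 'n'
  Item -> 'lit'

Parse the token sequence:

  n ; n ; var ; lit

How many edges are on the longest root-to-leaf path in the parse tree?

[Seq [Item n] ; [Seq [Item n] ; [Seq [Item var] ; [Seq [Item lit]]]]]

5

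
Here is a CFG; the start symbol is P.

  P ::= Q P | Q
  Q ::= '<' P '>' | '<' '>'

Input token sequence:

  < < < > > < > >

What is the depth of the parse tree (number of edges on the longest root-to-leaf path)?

[P [Q < [P [Q < [P [Q < >]] >] [P [Q < >]]] >]]

6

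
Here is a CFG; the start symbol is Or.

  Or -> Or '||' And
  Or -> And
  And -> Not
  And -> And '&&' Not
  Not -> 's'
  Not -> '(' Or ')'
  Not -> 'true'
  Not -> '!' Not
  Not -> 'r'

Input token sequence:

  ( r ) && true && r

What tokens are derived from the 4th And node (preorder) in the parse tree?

[Or [And [And [And [Not ( [Or [And [Not r]]] )]] && [Not true]] && [Not r]]]

r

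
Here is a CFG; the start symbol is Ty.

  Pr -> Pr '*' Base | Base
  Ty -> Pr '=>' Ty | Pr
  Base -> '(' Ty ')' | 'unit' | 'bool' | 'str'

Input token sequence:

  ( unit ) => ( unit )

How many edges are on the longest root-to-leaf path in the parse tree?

[Ty [Pr [Base ( [Ty [Pr [Base unit]]] )]] => [Ty [Pr [Base ( [Ty [Pr [Base unit]]] )]]]]

7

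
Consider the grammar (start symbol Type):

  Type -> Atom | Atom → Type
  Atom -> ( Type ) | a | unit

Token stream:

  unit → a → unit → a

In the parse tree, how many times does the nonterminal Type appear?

4

[Type [Atom unit] → [Type [Atom a] → [Type [Atom unit] → [Type [Atom a]]]]]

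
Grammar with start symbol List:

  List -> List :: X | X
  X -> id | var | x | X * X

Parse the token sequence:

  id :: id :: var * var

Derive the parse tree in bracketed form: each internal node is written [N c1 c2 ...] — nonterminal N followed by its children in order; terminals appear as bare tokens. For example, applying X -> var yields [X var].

[List [List [List [X id]] :: [X id]] :: [X [X var] * [X var]]]

List
List :: X
List :: X :: X
X :: X :: X
id :: X :: X
id :: id :: X
id :: id :: X * X
id :: id :: var * X
id :: id :: var * var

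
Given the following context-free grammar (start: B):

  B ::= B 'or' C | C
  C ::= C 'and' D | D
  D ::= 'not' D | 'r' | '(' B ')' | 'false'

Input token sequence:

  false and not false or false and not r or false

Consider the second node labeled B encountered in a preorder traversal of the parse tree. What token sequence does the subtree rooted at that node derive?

[B [B [B [C [C [D false]] and [D not [D false]]]] or [C [C [D false]] and [D not [D r]]]] or [C [D false]]]

false and not false or false and not r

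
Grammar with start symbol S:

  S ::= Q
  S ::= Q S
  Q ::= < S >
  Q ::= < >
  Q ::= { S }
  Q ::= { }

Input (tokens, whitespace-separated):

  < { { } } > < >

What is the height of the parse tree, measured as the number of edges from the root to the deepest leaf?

[S [Q < [S [Q { [S [Q { }]] }]] >] [S [Q < >]]]

6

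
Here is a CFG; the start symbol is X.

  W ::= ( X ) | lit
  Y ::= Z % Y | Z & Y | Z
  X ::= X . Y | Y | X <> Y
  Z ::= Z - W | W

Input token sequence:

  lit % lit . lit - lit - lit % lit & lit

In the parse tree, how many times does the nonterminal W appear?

[X [X [Y [Z [W lit]] % [Y [Z [W lit]]]]] . [Y [Z [Z [Z [W lit]] - [W lit]] - [W lit]] % [Y [Z [W lit]] & [Y [Z [W lit]]]]]]

7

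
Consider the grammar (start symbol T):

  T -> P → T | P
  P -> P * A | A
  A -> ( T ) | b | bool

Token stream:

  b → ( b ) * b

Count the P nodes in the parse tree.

[T [P [A b]] → [T [P [P [A ( [T [P [A b]]] )]] * [A b]]]]

4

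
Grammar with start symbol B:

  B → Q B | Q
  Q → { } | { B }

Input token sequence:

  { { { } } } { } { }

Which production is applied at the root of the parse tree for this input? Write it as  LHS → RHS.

[B [Q { [B [Q { [B [Q { }]] }]] }] [B [Q { }] [B [Q { }]]]]

B → Q B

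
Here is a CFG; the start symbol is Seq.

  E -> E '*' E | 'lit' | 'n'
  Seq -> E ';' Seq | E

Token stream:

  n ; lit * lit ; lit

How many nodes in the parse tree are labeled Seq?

3

[Seq [E n] ; [Seq [E [E lit] * [E lit]] ; [Seq [E lit]]]]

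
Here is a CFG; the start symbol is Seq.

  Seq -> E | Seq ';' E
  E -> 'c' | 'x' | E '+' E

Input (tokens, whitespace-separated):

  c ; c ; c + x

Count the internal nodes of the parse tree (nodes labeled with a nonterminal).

8

[Seq [Seq [Seq [E c]] ; [E c]] ; [E [E c] + [E x]]]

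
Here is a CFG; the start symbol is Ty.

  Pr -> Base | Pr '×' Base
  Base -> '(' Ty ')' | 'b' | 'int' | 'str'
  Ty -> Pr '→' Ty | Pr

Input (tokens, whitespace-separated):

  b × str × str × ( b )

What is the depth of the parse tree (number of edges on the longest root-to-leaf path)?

6

[Ty [Pr [Pr [Pr [Pr [Base b]] × [Base str]] × [Base str]] × [Base ( [Ty [Pr [Base b]]] )]]]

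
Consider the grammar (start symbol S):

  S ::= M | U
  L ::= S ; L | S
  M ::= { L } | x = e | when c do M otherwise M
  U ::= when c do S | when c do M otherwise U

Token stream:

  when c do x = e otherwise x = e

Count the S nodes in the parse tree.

[S [M when c do [M x = e] otherwise [M x = e]]]

1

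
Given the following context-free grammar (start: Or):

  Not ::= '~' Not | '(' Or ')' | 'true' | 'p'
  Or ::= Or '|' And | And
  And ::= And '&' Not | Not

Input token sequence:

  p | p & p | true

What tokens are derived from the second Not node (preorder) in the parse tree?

p

[Or [Or [Or [And [Not p]]] | [And [And [Not p]] & [Not p]]] | [And [Not true]]]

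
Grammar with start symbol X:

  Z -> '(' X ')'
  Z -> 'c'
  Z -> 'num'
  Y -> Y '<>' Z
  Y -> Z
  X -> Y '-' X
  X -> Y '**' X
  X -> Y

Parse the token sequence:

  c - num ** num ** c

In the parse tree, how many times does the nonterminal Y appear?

4

[X [Y [Z c]] - [X [Y [Z num]] ** [X [Y [Z num]] ** [X [Y [Z c]]]]]]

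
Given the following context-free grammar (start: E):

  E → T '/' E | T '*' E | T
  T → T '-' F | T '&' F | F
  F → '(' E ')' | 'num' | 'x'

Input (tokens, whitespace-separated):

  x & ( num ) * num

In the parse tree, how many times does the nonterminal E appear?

3

[E [T [T [F x]] & [F ( [E [T [F num]]] )]] * [E [T [F num]]]]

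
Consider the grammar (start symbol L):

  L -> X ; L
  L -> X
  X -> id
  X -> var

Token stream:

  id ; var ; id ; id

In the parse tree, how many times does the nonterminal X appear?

4

[L [X id] ; [L [X var] ; [L [X id] ; [L [X id]]]]]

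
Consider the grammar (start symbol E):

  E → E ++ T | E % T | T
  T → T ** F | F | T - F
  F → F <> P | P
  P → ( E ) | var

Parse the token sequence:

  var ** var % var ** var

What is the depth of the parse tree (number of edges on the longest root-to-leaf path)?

[E [E [T [T [F [P var]]] ** [F [P var]]]] % [T [T [F [P var]]] ** [F [P var]]]]

6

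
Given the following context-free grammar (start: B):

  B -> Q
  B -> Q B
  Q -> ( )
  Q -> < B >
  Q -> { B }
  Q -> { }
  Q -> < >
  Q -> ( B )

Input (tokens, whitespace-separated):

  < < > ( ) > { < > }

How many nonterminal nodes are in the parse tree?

[B [Q < [B [Q < >] [B [Q ( )]]] >] [B [Q { [B [Q < >]] }]]]

10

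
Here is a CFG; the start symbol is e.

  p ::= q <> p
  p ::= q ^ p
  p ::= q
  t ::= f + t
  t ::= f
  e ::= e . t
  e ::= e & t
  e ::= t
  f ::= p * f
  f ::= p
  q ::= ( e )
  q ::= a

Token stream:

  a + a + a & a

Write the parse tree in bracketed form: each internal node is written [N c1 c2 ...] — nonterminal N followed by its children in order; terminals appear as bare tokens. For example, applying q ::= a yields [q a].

e
e & t
t & t
f + t & t
p + t & t
q + t & t
a + t & t
a + f + t & t
a + p + t & t
a + q + t & t
a + a + t & t
a + a + f & t
a + a + p & t
a + a + q & t
a + a + a & t
a + a + a & f
a + a + a & p
a + a + a & q
a + a + a & a

[e [e [t [f [p [q a]]] + [t [f [p [q a]]] + [t [f [p [q a]]]]]]] & [t [f [p [q a]]]]]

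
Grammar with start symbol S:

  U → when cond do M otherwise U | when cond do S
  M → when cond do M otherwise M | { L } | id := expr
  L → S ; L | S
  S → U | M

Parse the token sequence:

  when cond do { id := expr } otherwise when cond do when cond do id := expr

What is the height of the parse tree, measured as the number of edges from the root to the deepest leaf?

[S [U when cond do [M { [L [S [M id := expr]]] }] otherwise [U when cond do [S [U when cond do [S [M id := expr]]]]]]]

7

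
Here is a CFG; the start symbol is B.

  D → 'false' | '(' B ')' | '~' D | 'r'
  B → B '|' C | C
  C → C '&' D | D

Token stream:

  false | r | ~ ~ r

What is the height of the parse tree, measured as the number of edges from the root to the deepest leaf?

5

[B [B [B [C [D false]]] | [C [D r]]] | [C [D ~ [D ~ [D r]]]]]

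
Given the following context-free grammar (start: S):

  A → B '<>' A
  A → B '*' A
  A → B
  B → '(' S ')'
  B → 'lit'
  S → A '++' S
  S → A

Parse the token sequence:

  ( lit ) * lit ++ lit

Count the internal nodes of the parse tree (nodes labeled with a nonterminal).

[S [A [B ( [S [A [B lit]]] )] * [A [B lit]]] ++ [S [A [B lit]]]]

11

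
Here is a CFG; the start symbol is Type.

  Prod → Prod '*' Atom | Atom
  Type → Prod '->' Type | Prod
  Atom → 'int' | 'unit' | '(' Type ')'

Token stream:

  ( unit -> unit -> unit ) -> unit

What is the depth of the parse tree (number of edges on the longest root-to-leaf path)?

[Type [Prod [Atom ( [Type [Prod [Atom unit]] -> [Type [Prod [Atom unit]] -> [Type [Prod [Atom unit]]]]] )]] -> [Type [Prod [Atom unit]]]]

8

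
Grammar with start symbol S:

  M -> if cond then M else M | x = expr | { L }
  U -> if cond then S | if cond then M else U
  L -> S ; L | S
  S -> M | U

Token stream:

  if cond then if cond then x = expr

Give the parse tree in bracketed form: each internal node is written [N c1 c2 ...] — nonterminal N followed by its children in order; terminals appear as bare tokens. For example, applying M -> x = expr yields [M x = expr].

S
U
if cond then S
if cond then U
if cond then if cond then S
if cond then if cond then M
if cond then if cond then x = expr

[S [U if cond then [S [U if cond then [S [M x = expr]]]]]]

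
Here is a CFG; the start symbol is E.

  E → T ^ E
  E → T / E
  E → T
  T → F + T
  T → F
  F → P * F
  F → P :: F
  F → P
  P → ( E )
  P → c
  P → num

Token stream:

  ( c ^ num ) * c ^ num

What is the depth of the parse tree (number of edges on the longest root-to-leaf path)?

9

[E [T [F [P ( [E [T [F [P c]]] ^ [E [T [F [P num]]]]] )] * [F [P c]]]] ^ [E [T [F [P num]]]]]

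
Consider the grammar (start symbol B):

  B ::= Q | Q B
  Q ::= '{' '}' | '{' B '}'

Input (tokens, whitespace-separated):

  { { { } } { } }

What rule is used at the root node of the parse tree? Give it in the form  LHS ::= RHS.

[B [Q { [B [Q { [B [Q { }]] }] [B [Q { }]]] }]]

B ::= Q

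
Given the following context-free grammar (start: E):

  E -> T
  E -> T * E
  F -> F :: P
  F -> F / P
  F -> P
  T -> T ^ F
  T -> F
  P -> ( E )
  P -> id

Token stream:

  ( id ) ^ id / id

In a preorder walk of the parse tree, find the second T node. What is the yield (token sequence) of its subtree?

( id )

[E [T [T [F [P ( [E [T [F [P id]]]] )]]] ^ [F [F [P id]] / [P id]]]]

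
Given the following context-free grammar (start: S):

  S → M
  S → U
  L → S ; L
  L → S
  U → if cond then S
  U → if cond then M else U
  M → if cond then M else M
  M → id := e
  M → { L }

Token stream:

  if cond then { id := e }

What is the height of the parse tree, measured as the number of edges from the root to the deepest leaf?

7

[S [U if cond then [S [M { [L [S [M id := e]]] }]]]]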